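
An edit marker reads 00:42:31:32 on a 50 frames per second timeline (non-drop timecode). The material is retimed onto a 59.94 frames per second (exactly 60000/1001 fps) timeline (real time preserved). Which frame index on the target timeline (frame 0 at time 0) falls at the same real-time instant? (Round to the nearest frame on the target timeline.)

frame 152945

Source frame index: (0×3600 + 42×60 + 31) × 50 + 32 = 127582.
Real time: 127582 / (50) = 63791/25 s.
Target frame: (63791/25) × (60000/1001) = 1682400/11 ≈ 152945.455 → 152945.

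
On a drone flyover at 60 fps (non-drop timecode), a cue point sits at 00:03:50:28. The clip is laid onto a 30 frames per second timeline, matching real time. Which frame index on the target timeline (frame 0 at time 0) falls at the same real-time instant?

Source frame index: (0×3600 + 3×60 + 50) × 60 + 28 = 13828.
Real time: 13828 / (60) = 3457/15 s.
Target frame: (3457/15) × (30) = 6914.

frame 6914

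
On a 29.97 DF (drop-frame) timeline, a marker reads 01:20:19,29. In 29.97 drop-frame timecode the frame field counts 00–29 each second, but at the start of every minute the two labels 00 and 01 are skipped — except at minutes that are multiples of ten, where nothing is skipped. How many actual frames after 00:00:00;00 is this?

Complete 10-minute blocks: 8, each 17982 frames → 143856.
Remaining 0 whole minutes in the current block: 0 frames.
Within the current minute: 19 × 30 + 29 = 599. Total = 143856 + 0 + 599 = 144455.

144455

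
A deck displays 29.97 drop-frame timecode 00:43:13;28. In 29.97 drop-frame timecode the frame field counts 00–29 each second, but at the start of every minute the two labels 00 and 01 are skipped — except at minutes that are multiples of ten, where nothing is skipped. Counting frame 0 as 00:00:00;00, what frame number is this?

Complete 10-minute blocks: 4, each 17982 frames → 71928.
Remaining 3 whole minutes in the current block: 1800 + 2 × 1798 = 5396 frames.
Within the current minute: 13 × 30 + 28 − 2 = 416 (labels ;00/;01 skipped at this minute). Total = 71928 + 5396 + 416 = 77740.

77740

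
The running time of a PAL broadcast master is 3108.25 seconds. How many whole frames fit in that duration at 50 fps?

Frames = 3108.25 × 50 = 310825/2 ≈ 155412.5000.
Complete frames: 155412.

155412 frames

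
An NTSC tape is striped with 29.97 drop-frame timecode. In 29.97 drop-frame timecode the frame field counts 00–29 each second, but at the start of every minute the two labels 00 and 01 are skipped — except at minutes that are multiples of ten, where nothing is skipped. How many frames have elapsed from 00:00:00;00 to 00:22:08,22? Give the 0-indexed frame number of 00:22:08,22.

Complete 10-minute blocks: 2, each 17982 frames → 35964.
Remaining 2 whole minutes in the current block: 1800 + 1 × 1798 = 3598 frames.
Within the current minute: 8 × 30 + 22 − 2 = 260 (labels ;00/;01 skipped at this minute). Total = 35964 + 3598 + 260 = 39822.

39822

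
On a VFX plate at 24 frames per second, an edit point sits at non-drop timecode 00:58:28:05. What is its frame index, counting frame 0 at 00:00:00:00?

frame 84197

Total seconds to the label: (0 × 3600 + 58 × 60 + 28) = 3508.
Frame index = 3508 × 24 + 5 = 84197.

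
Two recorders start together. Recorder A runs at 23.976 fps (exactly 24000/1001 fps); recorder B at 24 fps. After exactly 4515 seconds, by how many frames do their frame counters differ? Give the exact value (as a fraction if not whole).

A emits 24000/1001 × 4515 = 15480000/143 frames; B emits 24 × 4515 = 108360.
Difference = 15480/143 frames (≈ 108.2517); B is ahead of A.

15480/143 frames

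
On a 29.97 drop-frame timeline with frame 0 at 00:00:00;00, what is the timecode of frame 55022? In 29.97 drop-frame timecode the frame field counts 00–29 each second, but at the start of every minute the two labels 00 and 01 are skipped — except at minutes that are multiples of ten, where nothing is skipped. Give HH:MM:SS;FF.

00:30:35;26

Each 10-minute DF block holds 10 × 60 × 30 − 9 × 2 = 17982 frames. 55022 ÷ 17982 → 3 full blocks, remainder 1076.
Within the partial block the first minute is 1800 frames and each further minute 1798, so 0 further minute boundaries passed. Total skipped labels = 18 × 3 + 2 × 0 = 54.
Non-drop label index = 55022 + 54 = 55076; at 30 labels/s that is 00:30:35:26, i.e. DF 00:30:35;26.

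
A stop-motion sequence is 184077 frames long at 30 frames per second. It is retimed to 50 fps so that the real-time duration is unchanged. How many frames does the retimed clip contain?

306795 frames

Target frames = source frames × (target rate / source rate) = 184077 × (50)/(30) = 184077 × 5/3 = 306795.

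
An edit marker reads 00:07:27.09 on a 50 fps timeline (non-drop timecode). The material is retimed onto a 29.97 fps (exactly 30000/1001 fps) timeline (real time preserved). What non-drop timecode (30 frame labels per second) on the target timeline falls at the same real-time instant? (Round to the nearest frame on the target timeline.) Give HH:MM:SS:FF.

00:07:26:22

Source frame index: (0×3600 + 7×60 + 27) × 50 + 9 = 22359.
Real time: 22359 / (50) = 22359/50 s.
Target frame: (22359/50) × (30000/1001) = 13415400/1001 ≈ 13401.998 → 13402.
At 30 labels/s: frame 13402 → 00:07:26:22.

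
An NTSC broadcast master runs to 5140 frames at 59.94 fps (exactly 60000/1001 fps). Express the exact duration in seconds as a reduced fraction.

Running time = 5140 ÷ (60000/1001) = 5140 × 1001/60000 = 257257/3000 s.

257257/3000 seconds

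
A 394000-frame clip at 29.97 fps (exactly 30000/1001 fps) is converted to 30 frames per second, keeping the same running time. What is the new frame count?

394394 frames

Target frames = source frames × (target rate / source rate) = 394000 × (30)/(30000/1001) = 394000 × 1001/1000 = 394394.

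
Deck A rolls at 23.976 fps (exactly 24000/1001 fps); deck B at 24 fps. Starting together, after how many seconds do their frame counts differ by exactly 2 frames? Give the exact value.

1001/12 seconds

The gap grows by |24 − 24000/1001| = 24/1001 frames per second.
Time for a 2-frame gap: 2 ÷ (24/1001) = 1001/12 s.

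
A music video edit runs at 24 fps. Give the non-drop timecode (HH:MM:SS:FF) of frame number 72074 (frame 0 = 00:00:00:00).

72074 ÷ 24 = 3003 full seconds, remainder 2 frames.
3003 s = 0 h 50 min 3 s.
Timecode: 00:50:03:02.

00:50:03:02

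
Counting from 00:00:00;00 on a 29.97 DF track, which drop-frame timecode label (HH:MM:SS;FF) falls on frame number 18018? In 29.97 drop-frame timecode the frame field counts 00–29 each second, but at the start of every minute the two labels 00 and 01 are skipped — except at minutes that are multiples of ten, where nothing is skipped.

Each 10-minute DF block holds 10 × 60 × 30 − 9 × 2 = 17982 frames. 18018 ÷ 17982 → 1 full block, remainder 36.
Within the partial block the first minute is 1800 frames and each further minute 1798, so 0 further minute boundaries passed. Total skipped labels = 18 × 1 + 2 × 0 = 18.
Non-drop label index = 18018 + 18 = 18036; at 30 labels/s that is 00:10:01:06, i.e. DF 00:10:01;06.

00:10:01;06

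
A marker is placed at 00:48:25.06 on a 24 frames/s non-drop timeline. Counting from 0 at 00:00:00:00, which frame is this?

Total seconds to the label: (0 × 3600 + 48 × 60 + 25) = 2905.
Frame index = 2905 × 24 + 6 = 69726.

69726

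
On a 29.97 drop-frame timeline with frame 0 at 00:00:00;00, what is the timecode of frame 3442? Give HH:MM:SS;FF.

00:01:54;24

Ten DF minutes hold 17982 frames, so frame 3442 lies in block 0 (frames 0–17981) with 3442 frames into that block.
The block's first minute is 1800 frames and the rest 1798 each; 3442 frames reaches minute 1, so 0 × 18 + 1 × 2 = 2 labels have been skipped so far.
Adding those back, label number 3442 + 2 = 3444 at 30 labels/s is 114 s + 24 f = 0 h 1 min 54 s frame 24, i.e. 00:01:54;24.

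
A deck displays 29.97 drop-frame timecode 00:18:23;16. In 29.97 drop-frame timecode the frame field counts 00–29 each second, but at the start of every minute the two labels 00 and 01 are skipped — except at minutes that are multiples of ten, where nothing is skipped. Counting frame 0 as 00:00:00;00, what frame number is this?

33072

Complete 10-minute blocks: 1, each 17982 frames → 17982.
Remaining 8 whole minutes in the current block: 1800 + 7 × 1798 = 14386 frames.
Within the current minute: 23 × 30 + 16 − 2 = 704 (labels ;00/;01 skipped at this minute). Total = 17982 + 14386 + 704 = 33072.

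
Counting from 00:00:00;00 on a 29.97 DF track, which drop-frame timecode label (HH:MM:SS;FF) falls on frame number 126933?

Ten DF minutes hold 17982 frames, so frame 126933 lies in block 7 (frames 125874–143855) with 1059 frames into that block.
The block's first minute is 1800 frames and the rest 1798 each; 1059 frames reaches minute 0, so 7 × 18 + 0 × 2 = 126 labels have been skipped so far.
Adding those back, label number 126933 + 126 = 127059 at 30 labels/s is 4235 s + 9 f = 1 h 10 min 35 s frame 9, i.e. 01:10:35;09.

01:10:35;09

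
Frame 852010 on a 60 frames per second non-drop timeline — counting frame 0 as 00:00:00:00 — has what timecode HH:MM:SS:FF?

03:56:40:10

852010 ÷ 60 = 14200 full seconds, remainder 10 frames.
14200 s = 3 h 56 min 40 s.
Timecode: 03:56:40:10.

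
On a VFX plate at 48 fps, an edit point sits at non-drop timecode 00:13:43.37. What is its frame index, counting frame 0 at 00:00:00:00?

Total seconds to the label: (0 × 3600 + 13 × 60 + 43) = 823.
Frame index = 823 × 48 + 37 = 39541.

frame 39541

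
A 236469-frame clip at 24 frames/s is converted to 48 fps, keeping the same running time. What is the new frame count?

472938 frames

Target frames = source frames × (target rate / source rate) = 236469 × (48)/(24) = 236469 × 2 = 472938.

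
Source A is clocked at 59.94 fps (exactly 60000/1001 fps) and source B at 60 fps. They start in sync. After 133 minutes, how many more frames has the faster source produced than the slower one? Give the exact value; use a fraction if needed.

133 min = 7980 s.
A emits 60000/1001 × 7980 = 68400000/143 frames; B emits 60 × 7980 = 478800.
Difference = 68400/143 frames (≈ 478.3217); B is ahead of A.

68400/143 frames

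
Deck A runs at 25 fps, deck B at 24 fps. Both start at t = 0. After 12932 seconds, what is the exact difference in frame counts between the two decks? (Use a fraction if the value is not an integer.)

A emits 25 × 12932 = 323300 frames; B emits 24 × 12932 = 310368.
Difference = 12932 frames; B is behind A.

12932 frames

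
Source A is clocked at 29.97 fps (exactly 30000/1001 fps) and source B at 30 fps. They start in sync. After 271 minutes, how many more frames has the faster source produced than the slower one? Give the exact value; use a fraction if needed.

487800/1001 frames

271 min = 16260 s.
A emits 30000/1001 × 16260 = 487800000/1001 frames; B emits 30 × 16260 = 487800.
Difference = 487800/1001 frames (≈ 487.3127); B is ahead of A.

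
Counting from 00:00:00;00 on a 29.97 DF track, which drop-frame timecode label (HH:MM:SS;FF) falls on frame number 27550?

Each 10-minute DF block holds 10 × 60 × 30 − 9 × 2 = 17982 frames. 27550 ÷ 17982 → 1 full block, remainder 9568.
Within the partial block the first minute is 1800 frames and each further minute 1798, so 5 further minute boundaries passed. Total skipped labels = 18 × 1 + 2 × 5 = 28.
Non-drop label index = 27550 + 28 = 27578; at 30 labels/s that is 00:15:19:08, i.e. DF 00:15:19;08.

00:15:19;08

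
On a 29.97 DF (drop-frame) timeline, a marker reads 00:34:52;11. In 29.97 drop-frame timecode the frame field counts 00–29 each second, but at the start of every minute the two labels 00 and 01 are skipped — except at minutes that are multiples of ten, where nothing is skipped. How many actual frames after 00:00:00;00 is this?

As if non-drop at 30 labels/s: (0 × 3600 + 34 × 60 + 52) × 30 + 11 = 62771.
Minute boundaries passed: 34; those not divisible by 10: 34 − 3 = 31; dropped labels = 2 × 31 = 62.
Actual frame index = 62771 − 62 = 62709.

62709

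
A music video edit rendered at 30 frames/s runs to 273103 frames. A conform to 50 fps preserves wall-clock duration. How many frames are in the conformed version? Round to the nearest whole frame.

Frames at target rate = 273103 × (50) / (30) = 1365515/3 ≈ 455171.667.
Nearest whole frame: 455172.

455172 frames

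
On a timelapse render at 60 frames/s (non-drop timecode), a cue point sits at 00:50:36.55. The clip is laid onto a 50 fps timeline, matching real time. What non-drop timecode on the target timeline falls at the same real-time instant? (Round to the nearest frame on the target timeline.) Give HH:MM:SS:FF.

00:50:36:46

Source frame index: (0×3600 + 50×60 + 36) × 60 + 55 = 182215.
Real time: 182215 / (60) = 36443/12 s.
Target frame: (36443/12) × (50) = 911075/6 ≈ 151845.833 → 151846.
At 50 labels/s: frame 151846 → 00:50:36:46.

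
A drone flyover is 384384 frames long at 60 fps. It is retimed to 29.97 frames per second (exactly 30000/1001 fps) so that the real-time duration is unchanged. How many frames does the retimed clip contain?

192000 frames

Target frames = source frames × (target rate / source rate) = 384384 × (30000/1001)/(60) = 384384 × 500/1001 = 192000.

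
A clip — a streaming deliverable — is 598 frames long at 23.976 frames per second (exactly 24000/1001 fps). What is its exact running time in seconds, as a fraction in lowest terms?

Running time = 598 ÷ (24000/1001) = 598 × 1001/24000 = 299299/12000 s.

299299/12000 seconds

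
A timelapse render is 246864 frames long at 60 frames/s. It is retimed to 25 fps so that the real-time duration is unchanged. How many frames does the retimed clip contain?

102860 frames

Target frames = source frames × (target rate / source rate) = 246864 × (25)/(60) = 246864 × 5/12 = 102860.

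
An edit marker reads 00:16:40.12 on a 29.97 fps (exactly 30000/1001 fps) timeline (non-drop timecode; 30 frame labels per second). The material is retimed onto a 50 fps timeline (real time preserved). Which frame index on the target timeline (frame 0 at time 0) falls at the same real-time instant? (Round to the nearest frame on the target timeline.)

frame 50070

Source frame index: (0×3600 + 16×60 + 40) × 30 + 12 = 30012.
Real time: 30012 / (30000/1001) = 2503501/2500 s.
Target frame: (2503501/2500) × (50) = 2503501/50 ≈ 50070.020 → 50070.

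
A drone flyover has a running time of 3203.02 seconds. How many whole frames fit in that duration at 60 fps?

Frames = 3203.02 × 60 = 960906/5 ≈ 192181.2000.
Complete frames: 192181.

192181 frames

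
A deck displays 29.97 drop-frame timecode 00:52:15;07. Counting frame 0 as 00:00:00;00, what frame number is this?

Complete 10-minute blocks: 5, each 17982 frames → 89910.
Remaining 2 whole minutes in the current block: 1800 + 1 × 1798 = 3598 frames.
Within the current minute: 15 × 30 + 7 − 2 = 455 (labels ;00/;01 skipped at this minute). Total = 89910 + 3598 + 455 = 93963.

93963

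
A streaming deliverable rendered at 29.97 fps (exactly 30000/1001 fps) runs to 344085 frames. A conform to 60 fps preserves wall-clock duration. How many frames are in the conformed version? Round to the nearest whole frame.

688858 frames

Frames at target rate = 344085 × (60) / (30000/1001) = 68885817/100 ≈ 688858.170.
Nearest whole frame: 688858.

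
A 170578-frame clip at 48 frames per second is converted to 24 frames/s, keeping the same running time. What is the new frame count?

85289 frames

Target frames = source frames × (target rate / source rate) = 170578 × (24)/(48) = 170578 × 1/2 = 85289.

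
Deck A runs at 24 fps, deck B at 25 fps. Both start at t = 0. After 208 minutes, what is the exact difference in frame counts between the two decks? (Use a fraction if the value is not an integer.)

208 min = 12480 s.
A emits 24 × 12480 = 299520 frames; B emits 25 × 12480 = 312000.
Difference = 12480 frames; B is ahead of A.

12480 frames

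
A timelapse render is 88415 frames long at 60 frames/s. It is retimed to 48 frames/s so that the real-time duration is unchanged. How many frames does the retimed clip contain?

70732 frames

Target frames = source frames × (target rate / source rate) = 88415 × (48)/(60) = 88415 × 4/5 = 70732.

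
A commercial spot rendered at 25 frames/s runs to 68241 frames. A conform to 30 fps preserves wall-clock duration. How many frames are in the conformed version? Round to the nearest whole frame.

Frames at target rate = 68241 × (30) / (25) = 409446/5 ≈ 81889.200.
Nearest whole frame: 81889.

81889 frames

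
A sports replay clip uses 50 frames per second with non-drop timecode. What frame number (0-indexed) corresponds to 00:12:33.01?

Total seconds to the label: (0 × 3600 + 12 × 60 + 33) = 753.
Frame index = 753 × 50 + 1 = 37651.

frame 37651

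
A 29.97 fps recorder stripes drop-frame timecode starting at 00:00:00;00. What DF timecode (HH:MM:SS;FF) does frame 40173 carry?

00:22:20;13

Each 10-minute DF block holds 10 × 60 × 30 − 9 × 2 = 17982 frames. 40173 ÷ 17982 → 2 full blocks, remainder 4209.
Within the partial block the first minute is 1800 frames and each further minute 1798, so 2 further minute boundaries passed. Total skipped labels = 18 × 2 + 2 × 2 = 40.
Non-drop label index = 40173 + 40 = 40213; at 30 labels/s that is 00:22:20:13, i.e. DF 00:22:20;13.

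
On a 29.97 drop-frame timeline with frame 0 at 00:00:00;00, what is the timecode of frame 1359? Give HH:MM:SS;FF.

00:00:45;09

Each 10-minute DF block holds 10 × 60 × 30 − 9 × 2 = 17982 frames. 1359 ÷ 17982 → 0 full blocks, remainder 1359.
Within the partial block the first minute is 1800 frames and each further minute 1798, so 0 further minute boundaries passed. Total skipped labels = 18 × 0 + 2 × 0 = 0.
Non-drop label index = 1359 + 0 = 1359; at 30 labels/s that is 00:00:45:09, i.e. DF 00:00:45;09.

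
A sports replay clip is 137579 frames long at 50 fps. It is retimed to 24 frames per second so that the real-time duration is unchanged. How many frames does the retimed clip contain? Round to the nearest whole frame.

66038 frames

Frames at target rate = 137579 × (24) / (50) = 1650948/25 ≈ 66037.920.
Nearest whole frame: 66038.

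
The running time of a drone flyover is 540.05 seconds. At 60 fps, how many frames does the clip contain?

Frames = 540.05 × 60 = 32403.

32403 frames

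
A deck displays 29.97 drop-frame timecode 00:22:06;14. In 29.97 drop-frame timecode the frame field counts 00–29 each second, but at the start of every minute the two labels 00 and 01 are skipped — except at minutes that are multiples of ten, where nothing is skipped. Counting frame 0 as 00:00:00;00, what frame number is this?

39754

As if non-drop at 30 labels/s: (0 × 3600 + 22 × 60 + 6) × 30 + 14 = 39794.
Minute boundaries passed: 22; those not divisible by 10: 22 − 2 = 20; dropped labels = 2 × 20 = 40.
Actual frame index = 39794 − 40 = 39754.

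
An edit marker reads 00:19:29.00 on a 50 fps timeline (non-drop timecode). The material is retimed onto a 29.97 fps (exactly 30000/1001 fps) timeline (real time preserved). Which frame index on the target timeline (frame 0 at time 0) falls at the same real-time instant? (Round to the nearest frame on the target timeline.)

Source frame index: (0×3600 + 19×60 + 29) × 50 + 0 = 58450.
Real time: 58450 / (50) = 1169 s.
Target frame: (1169) × (30000/1001) = 5010000/143 ≈ 35034.965 → 35035.

frame 35035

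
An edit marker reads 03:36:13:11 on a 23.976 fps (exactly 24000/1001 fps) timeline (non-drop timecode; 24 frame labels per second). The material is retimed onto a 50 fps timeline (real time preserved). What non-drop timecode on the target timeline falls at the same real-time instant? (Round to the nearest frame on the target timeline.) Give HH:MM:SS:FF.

03:36:26:22

Source frame index: (3×3600 + 36×60 + 13) × 24 + 11 = 311363.
Real time: 311363 / (24000/1001) = 311674363/24000 s.
Target frame: (311674363/24000) × (50) = 311674363/480 ≈ 649321.590 → 649322.
At 50 labels/s: frame 649322 → 03:36:26:22.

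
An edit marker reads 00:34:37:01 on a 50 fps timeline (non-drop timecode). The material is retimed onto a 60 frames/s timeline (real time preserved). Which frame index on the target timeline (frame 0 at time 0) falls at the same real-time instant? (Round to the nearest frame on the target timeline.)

frame 124621

Source frame index: (0×3600 + 34×60 + 37) × 50 + 1 = 103851.
Real time: 103851 / (50) = 103851/50 s.
Target frame: (103851/50) × (60) = 623106/5 ≈ 124621.200 → 124621.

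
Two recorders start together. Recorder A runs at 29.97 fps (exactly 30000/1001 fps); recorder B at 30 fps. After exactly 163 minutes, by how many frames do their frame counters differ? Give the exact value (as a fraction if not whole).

163 min = 9780 s.
A emits 30000/1001 × 9780 = 293400000/1001 frames; B emits 30 × 9780 = 293400.
Difference = 293400/1001 frames (≈ 293.1069); B is ahead of A.

293400/1001 frames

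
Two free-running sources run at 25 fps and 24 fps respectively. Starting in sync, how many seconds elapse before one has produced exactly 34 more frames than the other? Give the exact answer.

The gap grows by |24 − 25| = 1 frame per second.
Time for a 34-frame gap: 34 ÷ (1) = 34 s.

34 seconds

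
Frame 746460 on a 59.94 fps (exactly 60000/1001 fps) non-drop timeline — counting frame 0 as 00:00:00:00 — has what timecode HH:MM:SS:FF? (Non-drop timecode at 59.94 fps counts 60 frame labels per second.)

746460 ÷ 60 = 12441 full seconds, remainder 0 frames.
12441 s = 3 h 27 min 21 s.
Timecode: 03:27:21:00.

03:27:21:00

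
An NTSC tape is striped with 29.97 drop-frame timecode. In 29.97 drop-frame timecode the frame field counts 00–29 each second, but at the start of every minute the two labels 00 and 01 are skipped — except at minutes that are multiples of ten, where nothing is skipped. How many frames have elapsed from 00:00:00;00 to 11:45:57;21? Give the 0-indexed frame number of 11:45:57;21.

Complete 10-minute blocks: 70, each 17982 frames → 1258740.
Remaining 5 whole minutes in the current block: 1800 + 4 × 1798 = 8992 frames.
Within the current minute: 57 × 30 + 21 − 2 = 1729 (labels ;00/;01 skipped at this minute). Total = 1258740 + 8992 + 1729 = 1269461.

1269461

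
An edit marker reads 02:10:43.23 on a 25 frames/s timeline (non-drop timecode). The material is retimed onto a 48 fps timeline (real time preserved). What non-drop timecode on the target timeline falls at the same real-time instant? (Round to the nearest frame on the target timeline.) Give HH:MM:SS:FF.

Source frame index: (2×3600 + 10×60 + 43) × 25 + 23 = 196098.
Real time: 196098 / (25) = 196098/25 s.
Target frame: (196098/25) × (48) = 9412704/25 ≈ 376508.160 → 376508.
At 48 labels/s: frame 376508 → 02:10:43:44.

02:10:43:44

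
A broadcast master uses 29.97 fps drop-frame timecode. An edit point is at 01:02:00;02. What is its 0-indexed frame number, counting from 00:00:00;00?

As if non-drop at 30 labels/s: (1 × 3600 + 2 × 60 + 0) × 30 + 2 = 111602.
Minute boundaries passed: 62; those not divisible by 10: 62 − 6 = 56; dropped labels = 2 × 56 = 112.
Actual frame index = 111602 − 112 = 111490.

111490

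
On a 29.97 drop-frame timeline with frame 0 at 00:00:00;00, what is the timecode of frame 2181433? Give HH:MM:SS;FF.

Ten DF minutes hold 17982 frames, so frame 2181433 lies in block 121 (frames 2175822–2193803) with 5611 frames into that block.
The block's first minute is 1800 frames and the rest 1798 each; 5611 frames reaches minute 3, so 121 × 18 + 3 × 2 = 2184 labels have been skipped so far.
Adding those back, label number 2181433 + 2184 = 2183617 at 30 labels/s is 72787 s + 7 f = 20 h 13 min 7 s frame 7, i.e. 20:13:07;07.

20:13:07;07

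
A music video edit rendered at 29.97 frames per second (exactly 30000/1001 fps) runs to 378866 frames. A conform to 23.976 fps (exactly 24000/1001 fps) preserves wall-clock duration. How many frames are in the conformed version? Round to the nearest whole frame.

303093 frames

Frames at target rate = 378866 × (24000/1001) / (30000/1001) = 1515464/5 ≈ 303092.800.
Nearest whole frame: 303093.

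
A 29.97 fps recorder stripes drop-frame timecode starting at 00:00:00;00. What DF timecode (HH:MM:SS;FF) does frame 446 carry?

Each 10-minute DF block holds 10 × 60 × 30 − 9 × 2 = 17982 frames. 446 ÷ 17982 → 0 full blocks, remainder 446.
Within the partial block the first minute is 1800 frames and each further minute 1798, so 0 further minute boundaries passed. Total skipped labels = 18 × 0 + 2 × 0 = 0.
Non-drop label index = 446 + 0 = 446; at 30 labels/s that is 00:00:14:26, i.e. DF 00:00:14;26.

00:00:14;26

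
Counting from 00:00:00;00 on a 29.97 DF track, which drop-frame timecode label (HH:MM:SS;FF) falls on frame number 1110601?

10:17:37;03

Each 10-minute DF block holds 10 × 60 × 30 − 9 × 2 = 17982 frames. 1110601 ÷ 17982 → 61 full blocks, remainder 13699.
Within the partial block the first minute is 1800 frames and each further minute 1798, so 7 further minute boundaries passed. Total skipped labels = 18 × 61 + 2 × 7 = 1112.
Non-drop label index = 1110601 + 1112 = 1111713; at 30 labels/s that is 10:17:37:03, i.e. DF 10:17:37;03.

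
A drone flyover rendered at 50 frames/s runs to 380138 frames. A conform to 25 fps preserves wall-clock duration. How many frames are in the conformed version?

Target frames = source frames × (target rate / source rate) = 380138 × (25)/(50) = 380138 × 1/2 = 190069.

190069 frames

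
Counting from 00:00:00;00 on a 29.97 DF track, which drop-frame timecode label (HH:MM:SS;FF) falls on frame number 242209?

02:14:41;21

Each 10-minute DF block holds 10 × 60 × 30 − 9 × 2 = 17982 frames. 242209 ÷ 17982 → 13 full blocks, remainder 8443.
Within the partial block the first minute is 1800 frames and each further minute 1798, so 4 further minute boundaries passed. Total skipped labels = 18 × 13 + 2 × 4 = 242.
Non-drop label index = 242209 + 242 = 242451; at 30 labels/s that is 02:14:41:21, i.e. DF 02:14:41;21.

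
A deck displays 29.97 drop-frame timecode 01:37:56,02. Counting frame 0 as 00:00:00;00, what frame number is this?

As if non-drop at 30 labels/s: (1 × 3600 + 37 × 60 + 56) × 30 + 2 = 176282.
Minute boundaries passed: 97; those not divisible by 10: 97 − 9 = 88; dropped labels = 2 × 88 = 176.
Actual frame index = 176282 − 176 = 176106.

176106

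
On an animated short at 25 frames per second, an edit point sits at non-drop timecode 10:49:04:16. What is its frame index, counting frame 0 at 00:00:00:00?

Total seconds to the label: (10 × 3600 + 49 × 60 + 4) = 38944.
Frame index = 38944 × 25 + 16 = 973616.

frame 973616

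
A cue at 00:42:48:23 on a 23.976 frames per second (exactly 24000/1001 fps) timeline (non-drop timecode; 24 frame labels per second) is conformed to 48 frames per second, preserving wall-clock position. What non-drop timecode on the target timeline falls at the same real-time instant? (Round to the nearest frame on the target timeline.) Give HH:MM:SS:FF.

Source frame index: (0×3600 + 42×60 + 48) × 24 + 23 = 61655.
Real time: 61655 / (24000/1001) = 12343331/4800 s.
Target frame: (12343331/4800) × (48) = 12343331/100 ≈ 123433.310 → 123433.
At 48 labels/s: frame 123433 → 00:42:51:25.

00:42:51:25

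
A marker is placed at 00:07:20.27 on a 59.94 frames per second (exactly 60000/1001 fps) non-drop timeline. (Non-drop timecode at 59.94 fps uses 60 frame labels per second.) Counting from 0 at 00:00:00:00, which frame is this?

Total seconds to the label: (0 × 3600 + 7 × 60 + 20) = 440.
Frame index = 440 × 60 + 27 = 26427.

frame 26427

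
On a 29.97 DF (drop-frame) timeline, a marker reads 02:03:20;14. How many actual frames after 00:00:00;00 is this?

As if non-drop at 30 labels/s: (2 × 3600 + 3 × 60 + 20) × 30 + 14 = 222014.
Minute boundaries passed: 123; those not divisible by 10: 123 − 12 = 111; dropped labels = 2 × 111 = 222.
Actual frame index = 222014 − 222 = 221792.

221792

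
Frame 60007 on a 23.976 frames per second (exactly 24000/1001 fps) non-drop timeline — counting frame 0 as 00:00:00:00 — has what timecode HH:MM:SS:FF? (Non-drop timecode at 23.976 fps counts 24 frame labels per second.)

60007 ÷ 24 = 2500 full seconds, remainder 7 frames.
2500 s = 0 h 41 min 40 s.
Timecode: 00:41:40:07.

00:41:40:07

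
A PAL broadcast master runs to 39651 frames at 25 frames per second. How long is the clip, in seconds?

Running time = 39651 / (25) = 1586.04 s.

1586.04 seconds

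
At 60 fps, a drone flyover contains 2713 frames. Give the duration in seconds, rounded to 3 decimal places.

45.217 seconds

Running time = 2713 × 1/60 = 2713/60 s ≈ 45.217 s.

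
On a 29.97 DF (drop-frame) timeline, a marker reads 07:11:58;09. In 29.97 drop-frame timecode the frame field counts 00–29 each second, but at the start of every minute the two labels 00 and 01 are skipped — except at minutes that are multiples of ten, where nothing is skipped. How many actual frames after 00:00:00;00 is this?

776773

As if non-drop at 30 labels/s: (7 × 3600 + 11 × 60 + 58) × 30 + 9 = 777549.
Minute boundaries passed: 431; those not divisible by 10: 431 − 43 = 388; dropped labels = 2 × 388 = 776.
Actual frame index = 777549 − 776 = 776773.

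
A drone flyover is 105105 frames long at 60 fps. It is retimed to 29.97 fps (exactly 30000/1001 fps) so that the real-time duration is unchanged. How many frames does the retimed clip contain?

52500 frames

Target frames = source frames × (target rate / source rate) = 105105 × (30000/1001)/(60) = 105105 × 500/1001 = 52500.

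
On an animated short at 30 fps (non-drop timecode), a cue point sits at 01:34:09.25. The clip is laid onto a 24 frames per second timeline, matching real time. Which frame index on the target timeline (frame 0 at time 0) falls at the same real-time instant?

frame 135596

Source frame index: (1×3600 + 34×60 + 9) × 30 + 25 = 169495.
Real time: 169495 / (30) = 33899/6 s.
Target frame: (33899/6) × (24) = 135596.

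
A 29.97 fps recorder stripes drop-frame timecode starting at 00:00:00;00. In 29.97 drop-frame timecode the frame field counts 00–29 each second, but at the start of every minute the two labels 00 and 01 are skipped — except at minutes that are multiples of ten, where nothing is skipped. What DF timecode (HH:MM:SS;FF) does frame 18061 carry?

00:10:02;19

Ten DF minutes hold 17982 frames, so frame 18061 lies in block 1 (frames 17982–35963) with 79 frames into that block.
The block's first minute is 1800 frames and the rest 1798 each; 79 frames reaches minute 0, so 1 × 18 + 0 × 2 = 18 labels have been skipped so far.
Adding those back, label number 18061 + 18 = 18079 at 30 labels/s is 602 s + 19 f = 0 h 10 min 2 s frame 19, i.e. 00:10:02;19.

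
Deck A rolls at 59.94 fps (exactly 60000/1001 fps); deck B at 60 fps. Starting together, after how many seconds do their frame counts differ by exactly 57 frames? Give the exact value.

950.95 seconds

The gap grows by |60 − 60000/1001| = 60/1001 frames per second.
Time for a 57-frame gap: 57 ÷ (60/1001) = 950.95 s.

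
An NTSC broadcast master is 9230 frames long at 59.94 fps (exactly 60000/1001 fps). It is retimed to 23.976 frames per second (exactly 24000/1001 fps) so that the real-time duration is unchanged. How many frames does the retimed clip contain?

3692 frames

Target frames = source frames × (target rate / source rate) = 9230 × (24000/1001)/(60000/1001) = 9230 × 2/5 = 3692.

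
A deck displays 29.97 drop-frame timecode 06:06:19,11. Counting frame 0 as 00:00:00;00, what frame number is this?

658721

Complete 10-minute blocks: 36, each 17982 frames → 647352.
Remaining 6 whole minutes in the current block: 1800 + 5 × 1798 = 10790 frames.
Within the current minute: 19 × 30 + 11 − 2 = 579 (labels ;00/;01 skipped at this minute). Total = 647352 + 10790 + 579 = 658721.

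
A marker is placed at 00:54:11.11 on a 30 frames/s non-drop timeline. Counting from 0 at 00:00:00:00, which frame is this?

97541

Total seconds to the label: (0 × 3600 + 54 × 60 + 11) = 3251.
Frame index = 3251 × 30 + 11 = 97541.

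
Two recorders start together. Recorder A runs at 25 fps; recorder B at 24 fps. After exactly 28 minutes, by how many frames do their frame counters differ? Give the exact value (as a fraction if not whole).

1680 frames

28 min = 1680 s.
A emits 25 × 1680 = 42000 frames; B emits 24 × 1680 = 40320.
Difference = 1680 frames; B is behind A.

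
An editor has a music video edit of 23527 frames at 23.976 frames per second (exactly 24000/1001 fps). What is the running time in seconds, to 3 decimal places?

Running time = 23527 × 1001/24000 = 23550527/24000 s ≈ 981.272 s.

981.272 seconds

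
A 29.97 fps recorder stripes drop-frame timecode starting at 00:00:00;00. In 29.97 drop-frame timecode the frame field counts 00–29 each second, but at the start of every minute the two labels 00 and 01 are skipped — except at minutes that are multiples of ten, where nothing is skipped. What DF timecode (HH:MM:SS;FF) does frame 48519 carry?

Each 10-minute DF block holds 10 × 60 × 30 − 9 × 2 = 17982 frames. 48519 ÷ 17982 → 2 full blocks, remainder 12555.
Within the partial block the first minute is 1800 frames and each further minute 1798, so 6 further minute boundaries passed. Total skipped labels = 18 × 2 + 2 × 6 = 48.
Non-drop label index = 48519 + 48 = 48567; at 30 labels/s that is 00:26:58:27, i.e. DF 00:26:58;27.

00:26:58;27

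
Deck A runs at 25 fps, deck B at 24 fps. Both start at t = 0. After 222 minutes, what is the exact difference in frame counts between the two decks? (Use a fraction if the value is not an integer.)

222 min = 13320 s.
A emits 25 × 13320 = 333000 frames; B emits 24 × 13320 = 319680.
Difference = 13320 frames; B is behind A.

13320 frames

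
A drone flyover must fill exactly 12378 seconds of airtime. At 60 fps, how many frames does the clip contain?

742680 frames

Frames = 12378 × 60 = 742680.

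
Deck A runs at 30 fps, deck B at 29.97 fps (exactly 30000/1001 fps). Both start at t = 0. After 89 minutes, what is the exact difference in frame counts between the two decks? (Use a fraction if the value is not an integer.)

89 min = 5340 s.
A emits 30 × 5340 = 160200 frames; B emits 30000/1001 × 5340 = 160200000/1001.
Difference = 160200/1001 frames (≈ 160.0400); B is behind A.

160200/1001 frames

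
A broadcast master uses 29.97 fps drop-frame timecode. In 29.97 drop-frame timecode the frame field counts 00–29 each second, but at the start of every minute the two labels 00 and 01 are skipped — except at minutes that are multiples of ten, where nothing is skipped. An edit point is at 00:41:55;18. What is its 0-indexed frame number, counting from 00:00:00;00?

75394

Complete 10-minute blocks: 4, each 17982 frames → 71928.
Remaining 1 whole minute in the current block: 1800 + 0 × 1798 = 1800 frames.
Within the current minute: 55 × 30 + 18 − 2 = 1666 (labels ;00/;01 skipped at this minute). Total = 71928 + 1800 + 1666 = 75394.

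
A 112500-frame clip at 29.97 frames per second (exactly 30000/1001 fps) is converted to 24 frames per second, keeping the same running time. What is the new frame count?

Target frames = source frames × (target rate / source rate) = 112500 × (24)/(30000/1001) = 112500 × 1001/1250 = 90090.

90090 frames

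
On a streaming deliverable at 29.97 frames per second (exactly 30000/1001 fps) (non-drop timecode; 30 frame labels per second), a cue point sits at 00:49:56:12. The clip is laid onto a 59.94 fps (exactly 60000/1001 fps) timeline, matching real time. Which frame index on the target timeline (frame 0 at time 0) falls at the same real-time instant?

Source frame index: (0×3600 + 49×60 + 56) × 30 + 12 = 89892.
Real time: 89892 / (30000/1001) = 7498491/2500 s.
Target frame: (7498491/2500) × (60000/1001) = 179784.

frame 179784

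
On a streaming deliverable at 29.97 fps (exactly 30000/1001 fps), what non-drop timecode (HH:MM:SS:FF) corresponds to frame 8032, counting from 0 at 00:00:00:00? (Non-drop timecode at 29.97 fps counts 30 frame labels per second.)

8032 ÷ 30 = 267 full seconds, remainder 22 frames.
267 s = 0 h 4 min 27 s.
Timecode: 00:04:27:22.

00:04:27:22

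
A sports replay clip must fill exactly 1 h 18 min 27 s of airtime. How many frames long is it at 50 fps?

235350 frames

1 h 18 min 27 s = 4707 s.
Frames = 4707 × 50 = 235350.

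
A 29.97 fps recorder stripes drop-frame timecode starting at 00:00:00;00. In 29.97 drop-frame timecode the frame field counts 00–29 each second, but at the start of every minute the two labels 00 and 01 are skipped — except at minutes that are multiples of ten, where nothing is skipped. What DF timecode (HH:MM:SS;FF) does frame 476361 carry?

04:24:54;17

Each 10-minute DF block holds 10 × 60 × 30 − 9 × 2 = 17982 frames. 476361 ÷ 17982 → 26 full blocks, remainder 8829.
Within the partial block the first minute is 1800 frames and each further minute 1798, so 4 further minute boundaries passed. Total skipped labels = 18 × 26 + 2 × 4 = 476.
Non-drop label index = 476361 + 476 = 476837; at 30 labels/s that is 04:24:54:17, i.e. DF 04:24:54;17.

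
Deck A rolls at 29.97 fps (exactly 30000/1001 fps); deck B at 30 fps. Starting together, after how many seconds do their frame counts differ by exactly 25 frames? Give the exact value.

The gap grows by |30 − 30000/1001| = 30/1001 frames per second.
Time for a 25-frame gap: 25 ÷ (30/1001) = 5005/6 s.

5005/6 seconds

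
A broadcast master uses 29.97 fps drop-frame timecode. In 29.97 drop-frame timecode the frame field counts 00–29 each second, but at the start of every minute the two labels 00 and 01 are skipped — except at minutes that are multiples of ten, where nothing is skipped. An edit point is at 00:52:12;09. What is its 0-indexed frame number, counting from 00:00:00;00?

93875

Complete 10-minute blocks: 5, each 17982 frames → 89910.
Remaining 2 whole minutes in the current block: 1800 + 1 × 1798 = 3598 frames.
Within the current minute: 12 × 30 + 9 − 2 = 367 (labels ;00/;01 skipped at this minute). Total = 89910 + 3598 + 367 = 93875.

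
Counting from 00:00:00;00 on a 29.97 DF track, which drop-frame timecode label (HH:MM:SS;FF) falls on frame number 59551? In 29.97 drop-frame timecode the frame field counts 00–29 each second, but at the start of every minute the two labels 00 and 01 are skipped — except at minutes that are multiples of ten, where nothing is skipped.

00:33:07;01

Each 10-minute DF block holds 10 × 60 × 30 − 9 × 2 = 17982 frames. 59551 ÷ 17982 → 3 full blocks, remainder 5605.
Within the partial block the first minute is 1800 frames and each further minute 1798, so 3 further minute boundaries passed. Total skipped labels = 18 × 3 + 2 × 3 = 60.
Non-drop label index = 59551 + 60 = 59611; at 30 labels/s that is 00:33:07:01, i.e. DF 00:33:07;01.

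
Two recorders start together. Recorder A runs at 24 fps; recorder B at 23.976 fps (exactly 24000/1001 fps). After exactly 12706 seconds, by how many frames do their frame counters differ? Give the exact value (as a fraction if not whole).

304944/1001 frames

A emits 24 × 12706 = 304944 frames; B emits 24000/1001 × 12706 = 304944000/1001.
Difference = 304944/1001 frames (≈ 304.6394); B is behind A.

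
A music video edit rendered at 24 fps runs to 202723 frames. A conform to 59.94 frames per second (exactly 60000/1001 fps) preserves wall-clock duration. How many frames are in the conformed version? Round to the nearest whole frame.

506301 frames

Frames at target rate = 202723 × (60000/1001) / (24) = 506807500/1001 ≈ 506301.199.
Nearest whole frame: 506301.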